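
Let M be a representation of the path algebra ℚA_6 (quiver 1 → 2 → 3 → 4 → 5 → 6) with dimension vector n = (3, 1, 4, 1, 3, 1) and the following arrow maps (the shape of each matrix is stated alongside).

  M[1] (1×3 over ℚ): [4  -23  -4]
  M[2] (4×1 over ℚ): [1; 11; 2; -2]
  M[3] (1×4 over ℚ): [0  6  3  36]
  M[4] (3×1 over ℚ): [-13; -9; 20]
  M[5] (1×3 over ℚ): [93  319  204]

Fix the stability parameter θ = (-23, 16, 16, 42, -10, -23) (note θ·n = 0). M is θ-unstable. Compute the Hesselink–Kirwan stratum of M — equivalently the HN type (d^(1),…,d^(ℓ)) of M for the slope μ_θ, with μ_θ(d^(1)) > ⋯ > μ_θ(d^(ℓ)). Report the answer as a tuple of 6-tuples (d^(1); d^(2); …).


Via rank(M_{q-1}∘⋯∘M_p): M ≅ I[1,1]^2, I[1,3], I[3,3]^2, I[3,5], I[5,5], I[5,6].
μ_θ-semistable layers: μ^(1)=16; μ^(2)=-10; μ^(3)=-33/2; μ^(4)=-23

((0, 1, 4, 1, 1, 0); (0, 0, 0, 0, 1, 0); (0, 0, 0, 0, 1, 1); (3, 0, 0, 0, 0, 0))


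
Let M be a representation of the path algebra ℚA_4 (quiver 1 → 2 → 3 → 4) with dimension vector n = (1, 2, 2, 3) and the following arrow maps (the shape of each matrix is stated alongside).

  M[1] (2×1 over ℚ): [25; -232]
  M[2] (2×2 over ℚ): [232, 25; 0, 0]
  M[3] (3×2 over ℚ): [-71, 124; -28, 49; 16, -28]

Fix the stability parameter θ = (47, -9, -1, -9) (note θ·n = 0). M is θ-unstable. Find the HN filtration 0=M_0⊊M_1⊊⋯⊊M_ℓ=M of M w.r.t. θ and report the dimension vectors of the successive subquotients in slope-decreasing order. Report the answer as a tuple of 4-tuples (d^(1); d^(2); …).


Interval decomposition of M: I[1,2], I[2,4], I[3,4], I[4,4].
HN type (ℓ=3): μ^(1)=19; μ^(2)=-5; μ^(3)=-9

((1, 1, 0, 0); (0, 0, 2, 2); (0, 1, 0, 1))


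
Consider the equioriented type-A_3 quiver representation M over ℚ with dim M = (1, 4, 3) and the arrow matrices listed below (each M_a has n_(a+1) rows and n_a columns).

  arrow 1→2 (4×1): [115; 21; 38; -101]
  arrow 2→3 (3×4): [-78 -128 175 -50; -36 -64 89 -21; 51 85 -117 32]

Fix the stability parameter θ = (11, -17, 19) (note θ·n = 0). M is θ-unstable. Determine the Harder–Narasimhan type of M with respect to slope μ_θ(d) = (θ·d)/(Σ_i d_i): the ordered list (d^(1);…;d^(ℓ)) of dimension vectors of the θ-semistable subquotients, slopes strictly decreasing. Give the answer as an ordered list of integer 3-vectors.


Via rank(M_{q-1}∘⋯∘M_p): M ≅ I[1,3], I[2,2], I[2,3]^2.
μ_θ-semistable layers: μ^(1)=19; μ^(2)=-3; μ^(3)=-17

((0, 0, 3); (1, 1, 0); (0, 3, 0))


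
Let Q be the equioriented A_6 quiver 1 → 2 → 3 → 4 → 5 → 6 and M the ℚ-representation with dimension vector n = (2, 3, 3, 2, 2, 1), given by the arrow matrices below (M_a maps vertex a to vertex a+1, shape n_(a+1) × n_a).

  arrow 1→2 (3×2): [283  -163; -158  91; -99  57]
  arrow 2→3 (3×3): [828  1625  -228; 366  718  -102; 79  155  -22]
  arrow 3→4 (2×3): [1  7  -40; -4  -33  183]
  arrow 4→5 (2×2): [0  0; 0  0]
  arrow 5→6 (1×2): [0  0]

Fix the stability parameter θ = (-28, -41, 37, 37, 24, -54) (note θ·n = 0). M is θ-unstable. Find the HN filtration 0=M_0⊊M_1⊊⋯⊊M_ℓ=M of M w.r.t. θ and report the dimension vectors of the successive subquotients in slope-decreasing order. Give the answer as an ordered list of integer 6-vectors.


Interval decomposition of M: I[1,4]^2, I[2,3], I[5,5]^2, I[6,6].
HN type (ℓ=5): μ^(1)=37; μ^(2)=24; μ^(3)=-69/2; μ^(4)=-41; μ^(5)=-54

((0, 0, 3, 2, 0, 0); (0, 0, 0, 0, 2, 0); (2, 2, 0, 0, 0, 0); (0, 1, 0, 0, 0, 0); (0, 0, 0, 0, 0, 1))


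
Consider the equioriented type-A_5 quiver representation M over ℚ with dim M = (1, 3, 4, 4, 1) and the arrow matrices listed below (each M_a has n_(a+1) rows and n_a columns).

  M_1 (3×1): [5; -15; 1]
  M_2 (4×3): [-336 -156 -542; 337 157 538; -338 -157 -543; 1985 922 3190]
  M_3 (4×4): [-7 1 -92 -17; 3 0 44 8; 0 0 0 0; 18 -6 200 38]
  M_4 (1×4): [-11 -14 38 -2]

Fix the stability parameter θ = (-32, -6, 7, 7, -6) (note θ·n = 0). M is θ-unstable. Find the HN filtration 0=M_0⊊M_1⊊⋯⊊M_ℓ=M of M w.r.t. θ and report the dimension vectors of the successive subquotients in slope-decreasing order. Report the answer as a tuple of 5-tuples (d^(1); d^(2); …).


Interval decomposition of M: I[1,5], I[2,3], I[2,4], I[3,3], I[4,4]^2.
HN type (ℓ=4): μ^(1)=7; μ^(2)=8/3; μ^(3)=-6; μ^(4)=-32

((0, 0, 3, 3, 0); (0, 0, 1, 1, 1); (0, 3, 0, 0, 0); (1, 0, 0, 0, 0))


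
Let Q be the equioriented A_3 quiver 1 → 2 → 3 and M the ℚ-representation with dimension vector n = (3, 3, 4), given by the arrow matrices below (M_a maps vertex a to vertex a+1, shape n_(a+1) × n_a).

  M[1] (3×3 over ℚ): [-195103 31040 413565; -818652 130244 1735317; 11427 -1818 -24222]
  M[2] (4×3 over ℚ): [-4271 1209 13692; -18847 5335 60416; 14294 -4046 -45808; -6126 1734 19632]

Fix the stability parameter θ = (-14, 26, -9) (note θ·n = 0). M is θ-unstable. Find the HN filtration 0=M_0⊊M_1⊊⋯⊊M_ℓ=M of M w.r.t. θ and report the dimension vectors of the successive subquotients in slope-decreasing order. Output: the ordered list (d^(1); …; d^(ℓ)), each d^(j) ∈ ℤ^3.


Interval decomposition of M: I[1,2], I[1,3]^2, I[3,3]^2.
HN type (ℓ=4): μ^(1)=26; μ^(2)=17/2; μ^(3)=-9; μ^(4)=-14

((0, 1, 0); (0, 2, 2); (0, 0, 2); (3, 0, 0))


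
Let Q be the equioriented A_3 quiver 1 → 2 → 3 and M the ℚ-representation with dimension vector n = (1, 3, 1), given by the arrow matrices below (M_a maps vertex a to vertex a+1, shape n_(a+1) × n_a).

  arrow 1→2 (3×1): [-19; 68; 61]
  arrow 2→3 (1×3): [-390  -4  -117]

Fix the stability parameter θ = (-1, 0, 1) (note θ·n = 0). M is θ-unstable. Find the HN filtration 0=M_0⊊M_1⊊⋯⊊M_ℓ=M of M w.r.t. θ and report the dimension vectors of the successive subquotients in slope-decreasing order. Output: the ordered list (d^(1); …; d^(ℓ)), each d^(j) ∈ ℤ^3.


Interval decomposition of M: I[1,3], I[2,2]^2.
HN type (ℓ=3): μ^(1)=1; μ^(2)=0; μ^(3)=-1

((0, 0, 1); (0, 3, 0); (1, 0, 0))


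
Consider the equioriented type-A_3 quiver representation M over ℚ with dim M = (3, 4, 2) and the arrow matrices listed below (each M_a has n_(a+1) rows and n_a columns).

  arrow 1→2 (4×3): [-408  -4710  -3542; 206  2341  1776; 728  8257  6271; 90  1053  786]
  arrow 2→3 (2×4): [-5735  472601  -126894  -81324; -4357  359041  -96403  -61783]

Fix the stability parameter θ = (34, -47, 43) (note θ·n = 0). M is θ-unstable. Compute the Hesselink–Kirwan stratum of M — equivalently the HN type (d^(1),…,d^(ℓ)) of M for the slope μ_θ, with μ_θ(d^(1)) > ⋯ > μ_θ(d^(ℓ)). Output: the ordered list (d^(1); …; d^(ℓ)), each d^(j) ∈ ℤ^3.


Interval decomposition of M: I[1,1], I[1,3]^2, I[2,2]^2.
HN type (ℓ=4): μ^(1)=43; μ^(2)=34; μ^(3)=-13/2; μ^(4)=-47

((0, 0, 2); (1, 0, 0); (2, 2, 0); (0, 2, 0))


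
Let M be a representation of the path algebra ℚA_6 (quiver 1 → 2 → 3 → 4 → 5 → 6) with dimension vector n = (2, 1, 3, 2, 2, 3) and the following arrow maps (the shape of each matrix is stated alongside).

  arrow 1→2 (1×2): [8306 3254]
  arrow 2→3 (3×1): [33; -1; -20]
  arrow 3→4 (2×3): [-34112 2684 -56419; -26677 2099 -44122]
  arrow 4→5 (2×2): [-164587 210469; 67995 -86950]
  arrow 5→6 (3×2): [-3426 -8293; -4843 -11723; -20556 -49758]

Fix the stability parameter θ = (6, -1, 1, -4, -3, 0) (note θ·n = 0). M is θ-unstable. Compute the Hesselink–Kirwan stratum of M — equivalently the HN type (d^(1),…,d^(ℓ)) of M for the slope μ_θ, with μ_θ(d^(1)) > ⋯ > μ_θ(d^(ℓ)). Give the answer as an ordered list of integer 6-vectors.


Barcode: M ≅ I[1,1], I[1,3], I[3,6]^2, I[6,6]. HN layers by μ_θ (4 steps, strictly decreasing):
  μ^(1)=6; μ^(2)=2; μ^(3)=0; μ^(4)=-2

((1, 0, 0, 0, 0, 0); (1, 1, 1, 0, 0, 0); (0, 0, 0, 0, 0, 3); (0, 0, 2, 2, 2, 0))


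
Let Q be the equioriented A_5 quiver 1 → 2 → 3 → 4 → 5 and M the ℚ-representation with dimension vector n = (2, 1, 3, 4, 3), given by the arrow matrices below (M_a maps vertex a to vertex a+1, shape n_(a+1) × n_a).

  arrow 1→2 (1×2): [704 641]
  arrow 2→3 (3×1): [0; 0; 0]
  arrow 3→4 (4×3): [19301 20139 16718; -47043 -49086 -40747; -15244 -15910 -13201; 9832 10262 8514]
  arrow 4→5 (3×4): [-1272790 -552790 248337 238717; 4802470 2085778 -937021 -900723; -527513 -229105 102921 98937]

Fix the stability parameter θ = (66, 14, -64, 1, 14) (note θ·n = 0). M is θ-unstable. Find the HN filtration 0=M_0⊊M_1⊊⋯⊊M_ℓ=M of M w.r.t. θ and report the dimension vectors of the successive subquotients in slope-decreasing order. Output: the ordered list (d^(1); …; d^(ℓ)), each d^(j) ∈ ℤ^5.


Barcode: M ≅ I[1,1], I[1,2], I[3,5]^3, I[4,4]. HN layers by μ_θ (5 steps, strictly decreasing):
  μ^(1)=66; μ^(2)=40; μ^(3)=14; μ^(4)=1; μ^(5)=-64

((1, 0, 0, 0, 0); (1, 1, 0, 0, 0); (0, 0, 0, 0, 3); (0, 0, 0, 4, 0); (0, 0, 3, 0, 0))


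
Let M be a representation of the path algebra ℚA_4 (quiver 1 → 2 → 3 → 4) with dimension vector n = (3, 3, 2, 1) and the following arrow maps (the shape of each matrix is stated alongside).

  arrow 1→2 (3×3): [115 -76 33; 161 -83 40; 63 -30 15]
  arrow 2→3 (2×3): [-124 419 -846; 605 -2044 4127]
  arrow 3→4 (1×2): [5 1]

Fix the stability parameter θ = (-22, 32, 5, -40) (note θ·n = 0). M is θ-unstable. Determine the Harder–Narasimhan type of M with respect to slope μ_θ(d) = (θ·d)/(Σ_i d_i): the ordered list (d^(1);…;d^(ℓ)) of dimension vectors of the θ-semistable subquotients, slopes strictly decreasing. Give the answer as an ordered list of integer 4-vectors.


Barcode: M ≅ I[1,2], I[1,3], I[1,4]. HN layers by μ_θ (4 steps, strictly decreasing):
  μ^(1)=32; μ^(2)=37/2; μ^(3)=-1; μ^(4)=-22

((0, 1, 0, 0); (0, 1, 1, 0); (0, 1, 1, 1); (3, 0, 0, 0))


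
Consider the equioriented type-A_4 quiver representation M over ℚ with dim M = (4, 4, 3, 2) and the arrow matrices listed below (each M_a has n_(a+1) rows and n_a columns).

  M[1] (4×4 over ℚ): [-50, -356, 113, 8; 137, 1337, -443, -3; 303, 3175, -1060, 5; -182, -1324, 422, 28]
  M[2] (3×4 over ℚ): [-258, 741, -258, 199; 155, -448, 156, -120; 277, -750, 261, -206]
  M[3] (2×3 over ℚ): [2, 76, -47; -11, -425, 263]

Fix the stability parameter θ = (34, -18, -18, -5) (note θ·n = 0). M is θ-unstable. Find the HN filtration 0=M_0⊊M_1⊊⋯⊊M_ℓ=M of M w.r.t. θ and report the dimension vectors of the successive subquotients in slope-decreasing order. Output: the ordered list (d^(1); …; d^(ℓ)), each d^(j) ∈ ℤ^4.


Via rank(M_{q-1}∘⋯∘M_p): M ≅ I[1,2], I[1,3], I[1,4]^2.
μ_θ-semistable layers: μ^(1)=8; μ^(2)=-2/3; μ^(3)=-7/4

((1, 1, 0, 0); (1, 1, 1, 0); (2, 2, 2, 2))


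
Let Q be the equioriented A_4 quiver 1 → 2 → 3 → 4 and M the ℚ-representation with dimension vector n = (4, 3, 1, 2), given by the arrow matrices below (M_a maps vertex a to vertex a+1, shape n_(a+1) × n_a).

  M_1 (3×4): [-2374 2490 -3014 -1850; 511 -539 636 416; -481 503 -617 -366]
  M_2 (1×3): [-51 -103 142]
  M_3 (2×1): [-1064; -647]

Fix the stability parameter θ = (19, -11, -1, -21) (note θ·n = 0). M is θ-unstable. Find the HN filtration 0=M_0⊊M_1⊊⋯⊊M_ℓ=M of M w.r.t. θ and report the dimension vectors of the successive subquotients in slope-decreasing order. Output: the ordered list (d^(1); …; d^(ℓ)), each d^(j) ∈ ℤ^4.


Via rank(M_{q-1}∘⋯∘M_p): M ≅ I[1,1], I[1,2]^2, I[1,4], I[4,4].
μ_θ-semistable layers: μ^(1)=19; μ^(2)=4; μ^(3)=-7/2; μ^(4)=-21

((1, 0, 0, 0); (2, 2, 0, 0); (1, 1, 1, 1); (0, 0, 0, 1))


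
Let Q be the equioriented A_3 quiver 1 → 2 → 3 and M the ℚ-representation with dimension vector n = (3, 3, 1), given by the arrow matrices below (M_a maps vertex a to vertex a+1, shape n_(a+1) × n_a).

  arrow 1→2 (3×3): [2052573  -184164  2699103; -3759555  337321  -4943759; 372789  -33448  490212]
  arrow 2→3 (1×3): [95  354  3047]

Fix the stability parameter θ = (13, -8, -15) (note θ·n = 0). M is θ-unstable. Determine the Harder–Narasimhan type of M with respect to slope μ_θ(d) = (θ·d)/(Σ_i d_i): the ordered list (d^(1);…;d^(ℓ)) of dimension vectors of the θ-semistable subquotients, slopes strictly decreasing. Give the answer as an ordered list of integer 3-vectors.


Via rank(M_{q-1}∘⋯∘M_p): M ≅ I[1,2]^2, I[1,3].
μ_θ-semistable layers: μ^(1)=5/2; μ^(2)=-10/3

((2, 2, 0); (1, 1, 1))


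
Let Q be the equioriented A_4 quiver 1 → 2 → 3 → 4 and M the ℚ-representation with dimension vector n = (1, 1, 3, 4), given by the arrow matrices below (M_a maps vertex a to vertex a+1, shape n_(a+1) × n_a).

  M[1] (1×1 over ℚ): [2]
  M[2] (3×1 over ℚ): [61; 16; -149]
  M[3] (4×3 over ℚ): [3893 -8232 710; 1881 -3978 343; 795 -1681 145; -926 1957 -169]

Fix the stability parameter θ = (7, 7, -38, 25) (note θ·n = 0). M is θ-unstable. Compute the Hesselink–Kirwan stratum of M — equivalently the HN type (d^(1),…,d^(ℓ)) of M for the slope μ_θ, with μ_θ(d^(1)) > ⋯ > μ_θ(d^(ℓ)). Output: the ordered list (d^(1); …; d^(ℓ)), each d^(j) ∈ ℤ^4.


Barcode: M ≅ I[1,4], I[3,4]^2, I[4,4]. HN layers by μ_θ (3 steps, strictly decreasing):
  μ^(1)=25; μ^(2)=-8; μ^(3)=-38

((0, 0, 0, 4); (1, 1, 1, 0); (0, 0, 2, 0))


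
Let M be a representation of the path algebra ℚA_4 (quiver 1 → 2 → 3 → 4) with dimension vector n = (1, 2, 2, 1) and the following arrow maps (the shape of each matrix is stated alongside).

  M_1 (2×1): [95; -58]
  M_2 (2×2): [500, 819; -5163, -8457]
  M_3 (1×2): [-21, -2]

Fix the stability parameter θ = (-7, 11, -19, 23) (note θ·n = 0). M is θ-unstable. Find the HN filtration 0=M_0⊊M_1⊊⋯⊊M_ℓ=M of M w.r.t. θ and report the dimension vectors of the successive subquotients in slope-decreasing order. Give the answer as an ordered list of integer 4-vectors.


Via rank(M_{q-1}∘⋯∘M_p): M ≅ I[1,3], I[2,4].
μ_θ-semistable layers: μ^(1)=23; μ^(2)=-4; μ^(3)=-7

((0, 0, 0, 1); (0, 2, 2, 0); (1, 0, 0, 0))


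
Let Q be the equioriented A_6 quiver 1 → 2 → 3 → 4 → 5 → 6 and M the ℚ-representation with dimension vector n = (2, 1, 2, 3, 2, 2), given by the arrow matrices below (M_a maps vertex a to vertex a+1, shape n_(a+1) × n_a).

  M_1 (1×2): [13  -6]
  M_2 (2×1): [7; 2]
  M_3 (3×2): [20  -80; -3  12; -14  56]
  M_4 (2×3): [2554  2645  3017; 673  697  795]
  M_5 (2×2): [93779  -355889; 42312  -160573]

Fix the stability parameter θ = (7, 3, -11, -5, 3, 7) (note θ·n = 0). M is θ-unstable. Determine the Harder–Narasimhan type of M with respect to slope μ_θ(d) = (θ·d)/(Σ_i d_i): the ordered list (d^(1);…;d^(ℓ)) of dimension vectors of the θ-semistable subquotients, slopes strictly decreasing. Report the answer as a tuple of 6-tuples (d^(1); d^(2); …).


Via rank(M_{q-1}∘⋯∘M_p): M ≅ I[1,1], I[1,6], I[3,3], I[4,4], I[4,6].
μ_θ-semistable layers: μ^(1)=7; μ^(2)=3; μ^(3)=-3/2; μ^(4)=-5; μ^(5)=-11

((1, 0, 0, 0, 0, 2); (0, 0, 0, 0, 2, 0); (1, 1, 1, 1, 0, 0); (0, 0, 0, 2, 0, 0); (0, 0, 1, 0, 0, 0))


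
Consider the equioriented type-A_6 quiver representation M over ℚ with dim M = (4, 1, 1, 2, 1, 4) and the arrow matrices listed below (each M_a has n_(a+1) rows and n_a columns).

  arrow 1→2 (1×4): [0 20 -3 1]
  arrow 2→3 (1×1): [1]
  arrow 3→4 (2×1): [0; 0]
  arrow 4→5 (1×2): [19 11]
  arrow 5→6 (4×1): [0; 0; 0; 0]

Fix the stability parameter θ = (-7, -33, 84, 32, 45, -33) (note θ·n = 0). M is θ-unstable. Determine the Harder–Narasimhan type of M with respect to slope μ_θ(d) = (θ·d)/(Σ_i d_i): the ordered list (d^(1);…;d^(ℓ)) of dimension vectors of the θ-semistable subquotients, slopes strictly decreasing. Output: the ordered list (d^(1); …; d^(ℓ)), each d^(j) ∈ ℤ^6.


Interval decomposition of M: I[1,1]^3, I[1,3], I[4,4], I[4,5], I[6,6]^4.
HN type (ℓ=6): μ^(1)=84; μ^(2)=45; μ^(3)=32; μ^(4)=-7; μ^(5)=-20; μ^(6)=-33

((0, 0, 1, 0, 0, 0); (0, 0, 0, 0, 1, 0); (0, 0, 0, 2, 0, 0); (3, 0, 0, 0, 0, 0); (1, 1, 0, 0, 0, 0); (0, 0, 0, 0, 0, 4))


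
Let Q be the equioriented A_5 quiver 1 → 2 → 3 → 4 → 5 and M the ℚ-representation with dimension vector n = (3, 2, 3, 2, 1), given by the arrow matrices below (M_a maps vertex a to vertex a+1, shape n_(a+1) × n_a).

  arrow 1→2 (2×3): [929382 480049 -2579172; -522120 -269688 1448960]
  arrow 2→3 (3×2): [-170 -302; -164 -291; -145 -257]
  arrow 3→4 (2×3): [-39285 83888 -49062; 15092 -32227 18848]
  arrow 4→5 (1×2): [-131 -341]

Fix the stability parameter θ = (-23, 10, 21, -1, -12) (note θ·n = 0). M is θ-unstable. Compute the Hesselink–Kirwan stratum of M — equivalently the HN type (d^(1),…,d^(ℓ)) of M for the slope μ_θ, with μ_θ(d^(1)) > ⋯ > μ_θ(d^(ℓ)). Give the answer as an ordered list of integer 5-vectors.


Interval decomposition of M: I[1,1], I[1,4], I[1,5], I[3,3].
HN type (ℓ=4): μ^(1)=21; μ^(2)=10; μ^(3)=9/2; μ^(4)=-23

((0, 0, 1, 0, 0); (0, 1, 1, 1, 0); (0, 1, 1, 1, 1); (3, 0, 0, 0, 0))


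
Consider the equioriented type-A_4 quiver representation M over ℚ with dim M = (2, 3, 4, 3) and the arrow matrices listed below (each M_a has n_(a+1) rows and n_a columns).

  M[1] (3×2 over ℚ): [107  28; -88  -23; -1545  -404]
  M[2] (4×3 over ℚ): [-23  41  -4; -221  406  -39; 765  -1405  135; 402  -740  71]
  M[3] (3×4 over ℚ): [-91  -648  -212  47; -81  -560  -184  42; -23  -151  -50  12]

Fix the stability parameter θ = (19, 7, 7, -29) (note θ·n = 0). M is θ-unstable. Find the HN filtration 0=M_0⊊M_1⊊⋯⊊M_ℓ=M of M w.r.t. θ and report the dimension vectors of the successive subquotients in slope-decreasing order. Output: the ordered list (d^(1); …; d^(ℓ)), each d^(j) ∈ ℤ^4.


Via rank(M_{q-1}∘⋯∘M_p): M ≅ I[1,4]^2, I[2,4], I[3,3].
μ_θ-semistable layers: μ^(1)=7; μ^(2)=1; μ^(3)=-5

((0, 0, 1, 0); (2, 2, 2, 2); (0, 1, 1, 1))


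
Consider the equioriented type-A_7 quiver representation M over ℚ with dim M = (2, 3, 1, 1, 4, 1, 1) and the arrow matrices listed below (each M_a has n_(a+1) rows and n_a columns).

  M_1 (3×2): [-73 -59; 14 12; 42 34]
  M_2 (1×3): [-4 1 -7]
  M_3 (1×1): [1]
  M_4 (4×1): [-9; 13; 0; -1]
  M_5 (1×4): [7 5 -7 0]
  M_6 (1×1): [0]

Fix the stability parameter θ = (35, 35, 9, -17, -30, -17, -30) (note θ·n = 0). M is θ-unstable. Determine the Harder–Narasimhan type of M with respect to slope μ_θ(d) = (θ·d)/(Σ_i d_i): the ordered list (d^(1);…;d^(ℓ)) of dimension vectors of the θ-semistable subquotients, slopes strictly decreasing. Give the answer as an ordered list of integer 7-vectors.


Barcode: M ≅ I[1,2], I[1,6], I[2,2], I[5,5]^3, I[7,7]. HN layers by μ_θ (3 steps, strictly decreasing):
  μ^(1)=35; μ^(2)=5/2; μ^(3)=-30

((1, 2, 0, 0, 0, 0, 0); (1, 1, 1, 1, 1, 1, 0); (0, 0, 0, 0, 3, 0, 1))


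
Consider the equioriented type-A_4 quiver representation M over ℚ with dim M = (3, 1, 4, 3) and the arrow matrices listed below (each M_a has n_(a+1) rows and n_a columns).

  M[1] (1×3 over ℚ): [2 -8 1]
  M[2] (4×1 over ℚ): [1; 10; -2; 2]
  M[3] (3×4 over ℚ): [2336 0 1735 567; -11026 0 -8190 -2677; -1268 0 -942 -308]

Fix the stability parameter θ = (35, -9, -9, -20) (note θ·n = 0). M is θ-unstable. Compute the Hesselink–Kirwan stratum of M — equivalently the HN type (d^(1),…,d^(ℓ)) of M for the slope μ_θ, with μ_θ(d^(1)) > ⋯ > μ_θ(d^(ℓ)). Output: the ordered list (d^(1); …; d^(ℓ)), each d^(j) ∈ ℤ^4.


Interval decomposition of M: I[1,1]^2, I[1,3], I[3,3], I[3,4]^2, I[4,4].
HN type (ℓ=5): μ^(1)=35; μ^(2)=17/3; μ^(3)=-9; μ^(4)=-29/2; μ^(5)=-20

((2, 0, 0, 0); (1, 1, 1, 0); (0, 0, 1, 0); (0, 0, 2, 2); (0, 0, 0, 1))


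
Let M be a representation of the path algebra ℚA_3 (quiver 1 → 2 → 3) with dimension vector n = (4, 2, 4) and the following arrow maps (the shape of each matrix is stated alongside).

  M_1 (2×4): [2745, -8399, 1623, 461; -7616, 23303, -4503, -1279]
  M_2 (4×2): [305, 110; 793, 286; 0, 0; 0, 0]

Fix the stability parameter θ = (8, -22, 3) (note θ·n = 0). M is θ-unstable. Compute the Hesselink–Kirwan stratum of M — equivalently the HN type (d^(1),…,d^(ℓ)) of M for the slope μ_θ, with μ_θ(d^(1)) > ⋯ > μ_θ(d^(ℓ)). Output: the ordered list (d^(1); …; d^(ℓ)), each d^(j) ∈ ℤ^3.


Interval decomposition of M: I[1,1]^2, I[1,2], I[1,3], I[3,3]^3.
HN type (ℓ=3): μ^(1)=8; μ^(2)=3; μ^(3)=-7

((2, 0, 0); (0, 0, 4); (2, 2, 0))


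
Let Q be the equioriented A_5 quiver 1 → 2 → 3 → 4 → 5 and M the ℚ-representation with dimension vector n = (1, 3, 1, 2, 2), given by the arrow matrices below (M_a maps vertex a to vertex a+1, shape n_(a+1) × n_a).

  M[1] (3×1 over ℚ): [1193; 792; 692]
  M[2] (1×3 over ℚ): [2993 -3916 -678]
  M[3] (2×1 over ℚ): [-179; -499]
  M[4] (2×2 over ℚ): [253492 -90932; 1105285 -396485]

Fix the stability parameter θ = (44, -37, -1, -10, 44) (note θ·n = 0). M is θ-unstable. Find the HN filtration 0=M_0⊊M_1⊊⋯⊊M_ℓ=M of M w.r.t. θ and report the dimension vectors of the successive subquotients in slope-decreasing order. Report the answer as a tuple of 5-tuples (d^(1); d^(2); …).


Interval decomposition of M: I[1,4], I[2,2]^2, I[4,5], I[5,5].
HN type (ℓ=4): μ^(1)=44; μ^(2)=-1; μ^(3)=-10; μ^(4)=-37

((0, 0, 0, 0, 2); (1, 1, 1, 1, 0); (0, 0, 0, 1, 0); (0, 2, 0, 0, 0))


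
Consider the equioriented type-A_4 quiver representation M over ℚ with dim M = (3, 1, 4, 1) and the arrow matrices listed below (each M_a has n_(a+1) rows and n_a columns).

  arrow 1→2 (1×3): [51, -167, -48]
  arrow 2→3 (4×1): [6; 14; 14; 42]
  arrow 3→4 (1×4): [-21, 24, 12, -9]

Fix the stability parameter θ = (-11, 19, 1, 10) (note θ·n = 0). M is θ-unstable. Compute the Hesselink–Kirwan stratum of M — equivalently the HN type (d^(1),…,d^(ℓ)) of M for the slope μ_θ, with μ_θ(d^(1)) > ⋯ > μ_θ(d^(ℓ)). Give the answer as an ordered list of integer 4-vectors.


Barcode: M ≅ I[1,1]^2, I[1,3], I[3,3]^2, I[3,4]. HN layers by μ_θ (3 steps, strictly decreasing):
  μ^(1)=10; μ^(2)=1; μ^(3)=-11

((0, 1, 1, 1); (0, 0, 3, 0); (3, 0, 0, 0))


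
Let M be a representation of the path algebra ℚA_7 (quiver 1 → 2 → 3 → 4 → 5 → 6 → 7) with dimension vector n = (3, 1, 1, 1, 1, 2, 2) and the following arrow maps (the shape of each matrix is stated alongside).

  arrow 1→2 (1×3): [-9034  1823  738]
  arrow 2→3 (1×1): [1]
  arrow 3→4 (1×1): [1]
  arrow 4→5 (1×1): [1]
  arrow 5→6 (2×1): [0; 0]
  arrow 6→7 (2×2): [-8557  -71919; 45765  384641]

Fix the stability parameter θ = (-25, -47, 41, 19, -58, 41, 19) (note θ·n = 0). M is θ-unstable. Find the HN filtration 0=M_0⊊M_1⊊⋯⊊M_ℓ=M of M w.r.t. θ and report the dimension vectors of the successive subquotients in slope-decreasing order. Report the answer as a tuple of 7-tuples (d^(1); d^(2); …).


Barcode: M ≅ I[1,1]^2, I[1,5], I[6,7]^2. HN layers by μ_θ (4 steps, strictly decreasing):
  μ^(1)=30; μ^(2)=2/3; μ^(3)=-25; μ^(4)=-36

((0, 0, 0, 0, 0, 2, 2); (0, 0, 1, 1, 1, 0, 0); (2, 0, 0, 0, 0, 0, 0); (1, 1, 0, 0, 0, 0, 0))


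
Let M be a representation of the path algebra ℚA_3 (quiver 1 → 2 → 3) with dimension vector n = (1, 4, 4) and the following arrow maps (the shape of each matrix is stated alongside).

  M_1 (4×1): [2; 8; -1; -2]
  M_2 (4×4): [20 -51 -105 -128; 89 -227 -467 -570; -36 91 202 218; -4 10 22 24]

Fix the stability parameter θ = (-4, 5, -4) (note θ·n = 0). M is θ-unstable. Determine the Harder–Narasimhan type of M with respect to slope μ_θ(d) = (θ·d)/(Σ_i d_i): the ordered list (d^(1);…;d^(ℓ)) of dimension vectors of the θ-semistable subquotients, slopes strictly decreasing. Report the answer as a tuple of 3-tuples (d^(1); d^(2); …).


Barcode: M ≅ I[1,3], I[2,2], I[2,3]^2, I[3,3]. HN layers by μ_θ (3 steps, strictly decreasing):
  μ^(1)=5; μ^(2)=1/2; μ^(3)=-4

((0, 1, 0); (0, 3, 3); (1, 0, 1))


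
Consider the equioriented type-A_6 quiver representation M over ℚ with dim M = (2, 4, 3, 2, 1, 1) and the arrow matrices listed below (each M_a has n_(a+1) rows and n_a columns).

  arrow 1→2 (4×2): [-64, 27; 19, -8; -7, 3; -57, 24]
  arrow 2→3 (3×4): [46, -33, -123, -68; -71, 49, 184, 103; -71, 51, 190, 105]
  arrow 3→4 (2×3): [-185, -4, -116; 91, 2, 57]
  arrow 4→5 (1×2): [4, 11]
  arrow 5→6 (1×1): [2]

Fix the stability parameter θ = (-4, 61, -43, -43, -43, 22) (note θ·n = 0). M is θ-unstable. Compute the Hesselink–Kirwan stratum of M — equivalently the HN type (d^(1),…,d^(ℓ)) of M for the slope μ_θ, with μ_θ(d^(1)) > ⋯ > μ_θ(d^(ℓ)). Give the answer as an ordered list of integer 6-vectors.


Interval decomposition of M: I[1,4], I[1,6], I[2,2], I[2,3].
HN type (ℓ=5): μ^(1)=61; μ^(2)=22; μ^(3)=9; μ^(4)=-29/4; μ^(5)=-72/5

((0, 1, 0, 0, 0, 0); (0, 0, 0, 0, 0, 1); (0, 1, 1, 0, 0, 0); (1, 1, 1, 1, 0, 0); (1, 1, 1, 1, 1, 0))


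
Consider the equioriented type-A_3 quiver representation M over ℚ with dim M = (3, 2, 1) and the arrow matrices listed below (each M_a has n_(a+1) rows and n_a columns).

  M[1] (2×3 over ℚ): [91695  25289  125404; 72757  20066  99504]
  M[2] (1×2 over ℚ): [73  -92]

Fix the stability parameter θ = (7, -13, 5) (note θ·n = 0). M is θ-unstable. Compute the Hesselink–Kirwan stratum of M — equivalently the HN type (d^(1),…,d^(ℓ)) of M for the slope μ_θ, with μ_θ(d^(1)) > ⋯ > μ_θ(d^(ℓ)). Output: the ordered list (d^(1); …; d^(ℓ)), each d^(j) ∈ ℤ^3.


Via rank(M_{q-1}∘⋯∘M_p): M ≅ I[1,1], I[1,2], I[1,3].
μ_θ-semistable layers: μ^(1)=7; μ^(2)=5; μ^(3)=-3

((1, 0, 0); (0, 0, 1); (2, 2, 0))


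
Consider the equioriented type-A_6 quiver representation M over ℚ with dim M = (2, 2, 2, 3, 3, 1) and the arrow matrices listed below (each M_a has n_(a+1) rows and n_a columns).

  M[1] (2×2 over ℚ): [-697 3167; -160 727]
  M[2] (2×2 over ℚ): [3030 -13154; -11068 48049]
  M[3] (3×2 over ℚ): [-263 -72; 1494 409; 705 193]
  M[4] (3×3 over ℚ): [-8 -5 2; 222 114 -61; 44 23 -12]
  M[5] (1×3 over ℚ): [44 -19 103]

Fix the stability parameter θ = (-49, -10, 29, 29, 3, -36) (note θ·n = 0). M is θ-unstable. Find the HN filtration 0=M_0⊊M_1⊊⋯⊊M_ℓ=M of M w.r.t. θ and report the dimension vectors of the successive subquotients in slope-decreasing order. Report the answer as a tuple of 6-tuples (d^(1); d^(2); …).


Barcode: M ≅ I[1,5], I[1,6], I[4,4], I[5,5]. HN layers by μ_θ (6 steps, strictly decreasing):
  μ^(1)=29; μ^(2)=61/3; μ^(3)=25/4; μ^(4)=3; μ^(5)=-10; μ^(6)=-49

((0, 0, 0, 1, 0, 0); (0, 0, 1, 1, 1, 0); (0, 0, 1, 1, 1, 1); (0, 0, 0, 0, 1, 0); (0, 2, 0, 0, 0, 0); (2, 0, 0, 0, 0, 0))


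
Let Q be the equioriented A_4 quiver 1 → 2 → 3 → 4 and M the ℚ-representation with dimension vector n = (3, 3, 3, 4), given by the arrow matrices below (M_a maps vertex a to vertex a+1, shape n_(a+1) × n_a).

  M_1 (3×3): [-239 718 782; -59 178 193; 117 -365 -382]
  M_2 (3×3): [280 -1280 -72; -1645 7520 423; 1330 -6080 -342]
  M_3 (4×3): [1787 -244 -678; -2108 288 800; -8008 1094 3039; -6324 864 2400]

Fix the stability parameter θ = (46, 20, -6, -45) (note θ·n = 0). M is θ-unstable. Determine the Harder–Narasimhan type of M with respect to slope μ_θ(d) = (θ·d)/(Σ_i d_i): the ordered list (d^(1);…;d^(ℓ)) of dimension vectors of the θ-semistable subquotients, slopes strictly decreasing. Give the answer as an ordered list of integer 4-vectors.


Barcode: M ≅ I[1,2]^2, I[1,3], I[3,4]^2, I[4,4]^2. HN layers by μ_θ (4 steps, strictly decreasing):
  μ^(1)=33; μ^(2)=20; μ^(3)=-51/2; μ^(4)=-45

((2, 2, 0, 0); (1, 1, 1, 0); (0, 0, 2, 2); (0, 0, 0, 2))


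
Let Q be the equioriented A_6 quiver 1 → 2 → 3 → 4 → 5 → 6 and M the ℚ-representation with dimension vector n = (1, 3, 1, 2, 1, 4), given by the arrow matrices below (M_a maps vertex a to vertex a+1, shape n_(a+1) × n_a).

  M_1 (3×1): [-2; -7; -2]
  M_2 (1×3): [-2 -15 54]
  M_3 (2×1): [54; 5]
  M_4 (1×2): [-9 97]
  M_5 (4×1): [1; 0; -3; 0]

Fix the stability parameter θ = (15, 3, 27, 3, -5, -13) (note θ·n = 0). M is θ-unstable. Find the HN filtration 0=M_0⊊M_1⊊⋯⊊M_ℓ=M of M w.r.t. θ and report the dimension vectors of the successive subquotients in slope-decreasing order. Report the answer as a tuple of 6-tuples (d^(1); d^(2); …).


Interval decomposition of M: I[1,6], I[2,2]^2, I[4,4], I[6,6]^3.
HN type (ℓ=3): μ^(1)=5; μ^(2)=3; μ^(3)=-13

((1, 1, 1, 1, 1, 1); (0, 2, 0, 1, 0, 0); (0, 0, 0, 0, 0, 3))


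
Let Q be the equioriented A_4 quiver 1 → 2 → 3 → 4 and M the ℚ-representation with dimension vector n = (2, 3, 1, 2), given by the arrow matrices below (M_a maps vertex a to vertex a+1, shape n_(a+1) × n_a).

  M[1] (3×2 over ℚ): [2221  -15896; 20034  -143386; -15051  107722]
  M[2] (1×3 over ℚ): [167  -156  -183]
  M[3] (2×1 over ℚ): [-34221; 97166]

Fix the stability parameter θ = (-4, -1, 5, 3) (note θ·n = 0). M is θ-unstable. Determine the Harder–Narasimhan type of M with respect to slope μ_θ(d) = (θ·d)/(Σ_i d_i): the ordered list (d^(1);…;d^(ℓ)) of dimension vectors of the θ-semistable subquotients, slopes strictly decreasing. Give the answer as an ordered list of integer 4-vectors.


Interval decomposition of M: I[1,2], I[1,4], I[2,2], I[4,4].
HN type (ℓ=4): μ^(1)=4; μ^(2)=3; μ^(3)=-1; μ^(4)=-4

((0, 0, 1, 1); (0, 0, 0, 1); (0, 3, 0, 0); (2, 0, 0, 0))


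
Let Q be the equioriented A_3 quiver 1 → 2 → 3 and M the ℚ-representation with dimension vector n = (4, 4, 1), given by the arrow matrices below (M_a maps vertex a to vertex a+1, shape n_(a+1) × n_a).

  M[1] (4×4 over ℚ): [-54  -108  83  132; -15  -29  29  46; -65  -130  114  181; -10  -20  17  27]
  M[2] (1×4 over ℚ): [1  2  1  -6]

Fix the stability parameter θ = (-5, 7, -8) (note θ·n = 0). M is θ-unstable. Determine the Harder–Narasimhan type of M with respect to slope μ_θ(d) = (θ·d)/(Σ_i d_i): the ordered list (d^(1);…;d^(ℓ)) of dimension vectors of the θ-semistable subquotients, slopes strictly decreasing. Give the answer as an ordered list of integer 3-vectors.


Via rank(M_{q-1}∘⋯∘M_p): M ≅ I[1,2]^3, I[1,3].
μ_θ-semistable layers: μ^(1)=7; μ^(2)=-1/2; μ^(3)=-5

((0, 3, 0); (0, 1, 1); (4, 0, 0))


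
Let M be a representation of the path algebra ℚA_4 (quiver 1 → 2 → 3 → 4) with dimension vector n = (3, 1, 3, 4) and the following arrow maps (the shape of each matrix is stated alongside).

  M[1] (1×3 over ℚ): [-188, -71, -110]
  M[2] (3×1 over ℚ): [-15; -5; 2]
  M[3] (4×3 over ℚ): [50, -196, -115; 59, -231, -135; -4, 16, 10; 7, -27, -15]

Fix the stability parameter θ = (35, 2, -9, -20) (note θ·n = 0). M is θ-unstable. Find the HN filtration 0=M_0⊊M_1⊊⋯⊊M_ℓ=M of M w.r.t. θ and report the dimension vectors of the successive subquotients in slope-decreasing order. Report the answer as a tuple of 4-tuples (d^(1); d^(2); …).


Barcode: M ≅ I[1,1]^2, I[1,3], I[3,4]^2, I[4,4]^2. HN layers by μ_θ (4 steps, strictly decreasing):
  μ^(1)=35; μ^(2)=28/3; μ^(3)=-29/2; μ^(4)=-20

((2, 0, 0, 0); (1, 1, 1, 0); (0, 0, 2, 2); (0, 0, 0, 2))


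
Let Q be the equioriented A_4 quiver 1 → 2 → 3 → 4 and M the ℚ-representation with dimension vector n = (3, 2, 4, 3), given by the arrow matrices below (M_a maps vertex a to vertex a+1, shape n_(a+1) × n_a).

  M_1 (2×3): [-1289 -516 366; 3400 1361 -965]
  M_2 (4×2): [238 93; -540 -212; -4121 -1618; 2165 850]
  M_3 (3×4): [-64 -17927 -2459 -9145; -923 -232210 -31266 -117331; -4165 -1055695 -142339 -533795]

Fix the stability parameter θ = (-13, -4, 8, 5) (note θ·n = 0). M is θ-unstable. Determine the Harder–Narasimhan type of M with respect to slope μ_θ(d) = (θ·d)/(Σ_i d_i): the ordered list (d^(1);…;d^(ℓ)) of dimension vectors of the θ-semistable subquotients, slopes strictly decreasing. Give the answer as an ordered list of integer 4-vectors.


Barcode: M ≅ I[1,1], I[1,4]^2, I[3,3], I[3,4]. HN layers by μ_θ (4 steps, strictly decreasing):
  μ^(1)=8; μ^(2)=13/2; μ^(3)=-4; μ^(4)=-13

((0, 0, 1, 0); (0, 0, 3, 3); (0, 2, 0, 0); (3, 0, 0, 0))


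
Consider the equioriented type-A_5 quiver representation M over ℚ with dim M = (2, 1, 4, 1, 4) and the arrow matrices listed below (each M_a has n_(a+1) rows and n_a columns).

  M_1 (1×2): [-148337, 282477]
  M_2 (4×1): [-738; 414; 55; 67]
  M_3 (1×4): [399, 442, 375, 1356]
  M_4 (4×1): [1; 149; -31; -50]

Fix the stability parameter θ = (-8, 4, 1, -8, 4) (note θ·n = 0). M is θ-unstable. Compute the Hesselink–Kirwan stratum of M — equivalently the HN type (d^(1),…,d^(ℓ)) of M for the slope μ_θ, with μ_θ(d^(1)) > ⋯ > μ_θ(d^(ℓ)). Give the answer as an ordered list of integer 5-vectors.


Interval decomposition of M: I[1,1], I[1,5], I[3,3]^3, I[5,5]^3.
HN type (ℓ=4): μ^(1)=4; μ^(2)=1; μ^(3)=-1; μ^(4)=-8

((0, 0, 0, 0, 4); (0, 0, 3, 0, 0); (0, 1, 1, 1, 0); (2, 0, 0, 0, 0))


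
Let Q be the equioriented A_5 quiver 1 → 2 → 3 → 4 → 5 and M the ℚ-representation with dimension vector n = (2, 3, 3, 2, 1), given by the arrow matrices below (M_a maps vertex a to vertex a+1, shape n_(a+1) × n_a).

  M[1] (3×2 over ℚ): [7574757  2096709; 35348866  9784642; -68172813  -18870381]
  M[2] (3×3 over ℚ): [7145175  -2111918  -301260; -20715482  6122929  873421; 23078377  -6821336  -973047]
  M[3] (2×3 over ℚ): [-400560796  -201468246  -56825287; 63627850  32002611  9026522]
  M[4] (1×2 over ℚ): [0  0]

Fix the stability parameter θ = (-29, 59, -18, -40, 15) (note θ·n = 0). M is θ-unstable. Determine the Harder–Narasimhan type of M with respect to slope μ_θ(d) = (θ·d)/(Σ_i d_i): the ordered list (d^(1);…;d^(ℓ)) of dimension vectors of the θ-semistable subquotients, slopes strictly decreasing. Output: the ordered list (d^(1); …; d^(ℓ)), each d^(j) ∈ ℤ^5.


Via rank(M_{q-1}∘⋯∘M_p): M ≅ I[1,1], I[1,4], I[2,3], I[2,4], I[5,5].
μ_θ-semistable layers: μ^(1)=41/2; μ^(2)=15; μ^(3)=1/3; μ^(4)=-29

((0, 1, 1, 0, 0); (0, 0, 0, 0, 1); (0, 2, 2, 2, 0); (2, 0, 0, 0, 0))


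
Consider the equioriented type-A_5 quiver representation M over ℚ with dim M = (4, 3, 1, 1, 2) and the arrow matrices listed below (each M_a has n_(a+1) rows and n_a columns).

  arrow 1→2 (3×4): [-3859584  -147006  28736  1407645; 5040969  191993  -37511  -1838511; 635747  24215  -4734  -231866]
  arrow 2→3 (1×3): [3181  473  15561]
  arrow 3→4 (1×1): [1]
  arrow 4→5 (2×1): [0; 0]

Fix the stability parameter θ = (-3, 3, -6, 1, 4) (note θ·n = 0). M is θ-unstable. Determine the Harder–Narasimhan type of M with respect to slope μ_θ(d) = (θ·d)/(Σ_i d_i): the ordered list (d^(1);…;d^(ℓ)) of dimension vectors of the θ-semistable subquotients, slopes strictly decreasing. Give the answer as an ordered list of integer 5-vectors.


Interval decomposition of M: I[1,1], I[1,2]^2, I[1,4], I[5,5]^2.
HN type (ℓ=5): μ^(1)=4; μ^(2)=3; μ^(3)=1; μ^(4)=-3/2; μ^(5)=-3

((0, 0, 0, 0, 2); (0, 2, 0, 0, 0); (0, 0, 0, 1, 0); (0, 1, 1, 0, 0); (4, 0, 0, 0, 0))


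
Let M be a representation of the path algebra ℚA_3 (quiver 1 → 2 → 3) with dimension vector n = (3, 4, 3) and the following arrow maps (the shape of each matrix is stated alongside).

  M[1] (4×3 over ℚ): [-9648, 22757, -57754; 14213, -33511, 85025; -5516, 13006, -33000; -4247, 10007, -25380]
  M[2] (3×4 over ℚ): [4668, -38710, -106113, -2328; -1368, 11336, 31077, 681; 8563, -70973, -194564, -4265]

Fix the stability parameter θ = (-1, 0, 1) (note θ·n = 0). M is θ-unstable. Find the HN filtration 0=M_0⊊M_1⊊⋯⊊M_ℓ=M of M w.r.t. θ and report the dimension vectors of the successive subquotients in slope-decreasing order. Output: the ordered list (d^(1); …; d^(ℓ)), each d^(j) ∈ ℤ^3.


Interval decomposition of M: I[1,2], I[1,3]^2, I[2,3].
HN type (ℓ=3): μ^(1)=1; μ^(2)=0; μ^(3)=-1

((0, 0, 3); (0, 4, 0); (3, 0, 0))


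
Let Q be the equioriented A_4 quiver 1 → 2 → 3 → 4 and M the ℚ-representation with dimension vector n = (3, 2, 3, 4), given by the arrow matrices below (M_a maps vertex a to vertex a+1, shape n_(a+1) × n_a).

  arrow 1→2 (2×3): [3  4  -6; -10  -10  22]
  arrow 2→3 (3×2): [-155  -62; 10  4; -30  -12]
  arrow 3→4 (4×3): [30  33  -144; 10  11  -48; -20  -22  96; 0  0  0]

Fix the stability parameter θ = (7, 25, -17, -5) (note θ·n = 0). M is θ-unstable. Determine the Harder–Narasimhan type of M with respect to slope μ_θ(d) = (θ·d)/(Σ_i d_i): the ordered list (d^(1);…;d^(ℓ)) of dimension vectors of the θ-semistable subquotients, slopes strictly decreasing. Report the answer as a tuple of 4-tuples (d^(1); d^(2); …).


Barcode: M ≅ I[1,1], I[1,2], I[1,3], I[3,3], I[3,4], I[4,4]^3. HN layers by μ_θ (5 steps, strictly decreasing):
  μ^(1)=25; μ^(2)=7; μ^(3)=5; μ^(4)=-5; μ^(5)=-17

((0, 1, 0, 0); (2, 0, 0, 0); (1, 1, 1, 0); (0, 0, 0, 4); (0, 0, 2, 0))


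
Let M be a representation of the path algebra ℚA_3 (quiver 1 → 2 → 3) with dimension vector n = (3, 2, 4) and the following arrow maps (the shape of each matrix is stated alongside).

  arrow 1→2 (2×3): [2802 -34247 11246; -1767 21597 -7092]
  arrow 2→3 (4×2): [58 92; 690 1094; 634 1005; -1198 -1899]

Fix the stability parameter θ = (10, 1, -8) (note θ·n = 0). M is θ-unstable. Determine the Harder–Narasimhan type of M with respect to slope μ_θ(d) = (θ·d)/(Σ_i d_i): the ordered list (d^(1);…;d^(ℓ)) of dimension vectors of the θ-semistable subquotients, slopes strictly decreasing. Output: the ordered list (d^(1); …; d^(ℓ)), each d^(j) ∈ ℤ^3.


Barcode: M ≅ I[1,1], I[1,3]^2, I[3,3]^2. HN layers by μ_θ (3 steps, strictly decreasing):
  μ^(1)=10; μ^(2)=1; μ^(3)=-8

((1, 0, 0); (2, 2, 2); (0, 0, 2))


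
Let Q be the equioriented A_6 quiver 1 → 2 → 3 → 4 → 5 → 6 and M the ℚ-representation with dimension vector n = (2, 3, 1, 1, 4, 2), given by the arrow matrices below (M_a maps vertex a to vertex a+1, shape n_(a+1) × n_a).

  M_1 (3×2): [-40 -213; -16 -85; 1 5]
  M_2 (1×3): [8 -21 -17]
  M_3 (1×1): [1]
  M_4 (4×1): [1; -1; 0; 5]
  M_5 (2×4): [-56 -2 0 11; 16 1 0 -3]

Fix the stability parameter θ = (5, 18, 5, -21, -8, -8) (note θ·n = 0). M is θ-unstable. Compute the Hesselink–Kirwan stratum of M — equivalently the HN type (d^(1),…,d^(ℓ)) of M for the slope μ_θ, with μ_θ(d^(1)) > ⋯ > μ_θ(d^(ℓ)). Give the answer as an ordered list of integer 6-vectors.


Interval decomposition of M: I[1,2], I[1,6], I[2,2], I[5,5]^2, I[5,6].
HN type (ℓ=4): μ^(1)=18; μ^(2)=5; μ^(3)=-3/2; μ^(4)=-8

((0, 2, 0, 0, 0, 0); (1, 0, 0, 0, 0, 0); (1, 1, 1, 1, 1, 1); (0, 0, 0, 0, 3, 1))


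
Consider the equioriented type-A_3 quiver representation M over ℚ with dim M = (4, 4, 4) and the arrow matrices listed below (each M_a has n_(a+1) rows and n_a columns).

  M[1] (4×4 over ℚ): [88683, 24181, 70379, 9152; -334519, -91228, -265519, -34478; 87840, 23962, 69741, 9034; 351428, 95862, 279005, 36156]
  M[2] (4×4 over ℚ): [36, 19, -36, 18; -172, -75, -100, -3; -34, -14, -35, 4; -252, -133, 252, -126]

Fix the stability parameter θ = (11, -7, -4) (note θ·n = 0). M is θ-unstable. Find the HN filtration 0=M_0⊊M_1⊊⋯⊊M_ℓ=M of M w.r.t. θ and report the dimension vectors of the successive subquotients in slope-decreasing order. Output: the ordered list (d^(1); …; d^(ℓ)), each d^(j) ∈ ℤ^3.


Via rank(M_{q-1}∘⋯∘M_p): M ≅ I[1,2], I[1,3]^3, I[3,3].
μ_θ-semistable layers: μ^(1)=2; μ^(2)=0; μ^(3)=-4

((1, 1, 0); (3, 3, 3); (0, 0, 1))


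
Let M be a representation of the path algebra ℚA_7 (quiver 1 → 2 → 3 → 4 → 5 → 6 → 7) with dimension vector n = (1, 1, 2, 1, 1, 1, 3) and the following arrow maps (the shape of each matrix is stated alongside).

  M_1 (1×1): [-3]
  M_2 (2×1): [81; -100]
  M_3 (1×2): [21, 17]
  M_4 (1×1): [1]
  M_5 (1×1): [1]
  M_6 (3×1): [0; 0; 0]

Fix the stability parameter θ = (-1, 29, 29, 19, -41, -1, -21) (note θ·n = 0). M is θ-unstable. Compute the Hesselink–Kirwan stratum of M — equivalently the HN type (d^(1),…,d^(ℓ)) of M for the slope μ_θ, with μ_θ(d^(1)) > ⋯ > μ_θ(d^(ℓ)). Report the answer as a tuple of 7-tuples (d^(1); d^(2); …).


Via rank(M_{q-1}∘⋯∘M_p): M ≅ I[1,6], I[3,3], I[7,7]^3.
μ_θ-semistable layers: μ^(1)=29; μ^(2)=7; μ^(3)=-1; μ^(4)=-21

((0, 0, 1, 0, 0, 0, 0); (0, 1, 1, 1, 1, 1, 0); (1, 0, 0, 0, 0, 0, 0); (0, 0, 0, 0, 0, 0, 3))
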